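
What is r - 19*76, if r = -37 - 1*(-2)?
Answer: -1479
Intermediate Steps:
r = -35 (r = -37 + 2 = -35)
r - 19*76 = -35 - 19*76 = -35 - 1444 = -1479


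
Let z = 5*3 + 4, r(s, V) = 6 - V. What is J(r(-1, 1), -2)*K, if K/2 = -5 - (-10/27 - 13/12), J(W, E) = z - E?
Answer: -2681/18 ≈ -148.94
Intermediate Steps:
z = 19 (z = 15 + 4 = 19)
J(W, E) = 19 - E
K = -383/54 (K = 2*(-5 - (-10/27 - 13/12)) = 2*(-5 - 1*(-157/108)) = 2*(-5 + 157/108) = 2*(-383/108) = -383/54 ≈ -7.0926)
J(r(-1, 1), -2)*K = (19 - 1*(-2))*(-383/54) = (19 + 2)*(-383/54) = 21*(-383/54) = -2681/18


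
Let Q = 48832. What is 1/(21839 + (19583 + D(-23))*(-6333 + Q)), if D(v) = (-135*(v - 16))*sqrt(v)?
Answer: 832279756/1844237497188859711 - 223757235*I*sqrt(23)/1844237497188859711 ≈ 4.5129e-10 - 5.8187e-10*I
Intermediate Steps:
D(v) = sqrt(v)*(2160 - 135*v) (D(v) = (-135*(-16 + v))*sqrt(v) = (2160 - 135*v)*sqrt(v) = sqrt(v)*(2160 - 135*v))
1/(21839 + (19583 + D(-23))*(-6333 + Q)) = 1/(21839 + (19583 + 135*sqrt(-23)*(16 - 1*(-23)))*(-6333 + 48832)) = 1/(21839 + (19583 + 135*(I*sqrt(23))*(16 + 23))*42499) = 1/(21839 + (19583 + 135*(I*sqrt(23))*39)*42499) = 1/(21839 + (19583 + 5265*I*sqrt(23))*42499) = 1/(21839 + (832257917 + 223757235*I*sqrt(23))) = 1/(832279756 + 223757235*I*sqrt(23))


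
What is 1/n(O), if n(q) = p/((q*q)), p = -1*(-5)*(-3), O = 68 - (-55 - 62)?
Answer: -6845/3 ≈ -2281.7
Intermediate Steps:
O = 185 (O = 68 - 1*(-117) = 68 + 117 = 185)
p = -15 (p = 5*(-3) = -15)
n(q) = -15/q²
1/n(O) = 1/(-15/185²) = 1/(-15*1/34225) = 1/(-3/6845) = -6845/3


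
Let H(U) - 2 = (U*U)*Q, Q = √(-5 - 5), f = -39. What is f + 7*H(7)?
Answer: -25 + 343*I*√10 ≈ -25.0 + 1084.7*I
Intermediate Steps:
Q = I*√10 (Q = √(-10) = I*√10 ≈ 3.1623*I)
H(U) = 2 + I*√10*U² (H(U) = 2 + (U*U)*(I*√10) = 2 + U²*(I*√10) = 2 + I*√10*U²)
f + 7*H(7) = -39 + 7*(2 + I*√10*7²) = -39 + 7*(2 + I*√10*49) = -39 + 7*(2 + 49*I*√10) = -39 + (14 + 343*I*√10) = -25 + 343*I*√10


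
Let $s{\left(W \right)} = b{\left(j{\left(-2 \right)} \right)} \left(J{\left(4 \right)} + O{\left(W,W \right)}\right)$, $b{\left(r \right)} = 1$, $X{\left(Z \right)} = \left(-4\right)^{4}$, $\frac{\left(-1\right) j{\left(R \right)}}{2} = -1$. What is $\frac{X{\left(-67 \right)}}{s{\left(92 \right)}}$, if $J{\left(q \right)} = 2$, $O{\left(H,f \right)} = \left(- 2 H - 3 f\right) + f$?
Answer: $- \frac{128}{183} \approx -0.69945$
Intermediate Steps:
$j{\left(R \right)} = 2$ ($j{\left(R \right)} = \left(-2\right) \left(-1\right) = 2$)
$O{\left(H,f \right)} = - 2 H - 2 f$ ($O{\left(H,f \right)} = \left(- 3 f - 2 H\right) + f = - 2 H - 2 f$)
$X{\left(Z \right)} = 256$
$s{\left(W \right)} = 2 - 4 W$ ($s{\left(W \right)} = 1 \left(2 - 4 W\right) = 2 - 4 W$)
$\frac{X{\left(-67 \right)}}{s{\left(92 \right)}} = \frac{256}{2 - 368} = \frac{256}{-366} = 256 \left(- \frac{1}{366}\right) = - \frac{128}{183}$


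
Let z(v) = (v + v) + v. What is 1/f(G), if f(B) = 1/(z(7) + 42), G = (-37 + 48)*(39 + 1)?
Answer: 63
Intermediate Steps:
z(v) = 3*v (z(v) = 2*v + v = 3*v)
G = 440 (G = 11*40 = 440)
f(B) = 1/63 (f(B) = 1/(3*7 + 42) = 1/(21 + 42) = 1/63)
1/f(G) = 1/(1/63) = 63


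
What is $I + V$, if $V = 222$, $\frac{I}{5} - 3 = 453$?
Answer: $2502$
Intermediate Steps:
$I = 2280$ ($I = 15 + 5 \cdot 453 = 15 + 2265 = 2280$)
$I + V = 2280 + 222 = 2502$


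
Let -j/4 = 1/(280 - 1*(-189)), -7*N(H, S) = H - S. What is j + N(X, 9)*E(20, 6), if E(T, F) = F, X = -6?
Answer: 6026/469 ≈ 12.849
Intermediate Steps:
N(H, S) = -H/7 + S/7 (N(H, S) = -(H - S)/7 = -H/7 + S/7)
j = -4/469 (j = -4/(280 - 1*(-189)) = -4/(280 + 189) = -4/469 ≈ -0.0085288)
j + N(X, 9)*E(20, 6) = -4/469 + (-1/7*(-6) + (1/7)*9)*6 = -4/469 + (6/7 + 9/7)*6 = -4/469 + (15/7)*6 = -4/469 + 90/7 = 6026/469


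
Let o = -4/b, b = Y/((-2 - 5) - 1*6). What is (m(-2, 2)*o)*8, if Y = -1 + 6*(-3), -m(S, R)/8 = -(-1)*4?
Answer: 13312/19 ≈ 700.63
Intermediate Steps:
m(S, R) = -32 (m(S, R) = -(-8)*(-1*4) = -(-8)*(-4) = -8*4 = -32)
Y = -19 (Y = -1 - 18 = -19)
b = 19/13 (b = -19/((-2 - 5) - 1*6) = -19/(-7 - 6) = -19/(-13) = -19*(-1/13) = 19/13 ≈ 1.4615)
o = -52/19 (o = -4/19/13 = -4*13/19 = -52/19 ≈ -2.7368)
(m(-2, 2)*o)*8 = -32*(-52/19)*8 = (1664/19)*8 = 13312/19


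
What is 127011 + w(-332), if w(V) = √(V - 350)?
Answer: 127011 + I*√682 ≈ 1.2701e+5 + 26.115*I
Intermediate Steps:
w(V) = √(-350 + V)
127011 + w(-332) = 127011 + √(-350 - 332) = 127011 + √(-682) = 127011 + I*√682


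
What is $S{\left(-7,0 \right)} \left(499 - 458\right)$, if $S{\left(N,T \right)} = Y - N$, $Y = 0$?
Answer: $287$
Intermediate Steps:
$S{\left(N,T \right)} = - N$ ($S{\left(N,T \right)} = 0 - N = - N$)
$S{\left(-7,0 \right)} \left(499 - 458\right) = \left(-1\right) \left(-7\right) \left(499 - 458\right) = 7 \cdot 41 = 287$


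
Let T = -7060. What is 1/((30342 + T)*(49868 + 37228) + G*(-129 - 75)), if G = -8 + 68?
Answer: 1/2027756832 ≈ 4.9316e-10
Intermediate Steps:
G = 60
1/((30342 + T)*(49868 + 37228) + G*(-129 - 75)) = 1/((30342 - 7060)*(49868 + 37228) + 60*(-129 - 75)) = 1/(23282*87096 + 60*(-204)) = 1/(2027769072 - 12240) = 1/2027756832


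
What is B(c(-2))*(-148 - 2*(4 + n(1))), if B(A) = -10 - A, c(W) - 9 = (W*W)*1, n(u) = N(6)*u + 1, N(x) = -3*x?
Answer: 2806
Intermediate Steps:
n(u) = 1 - 18*u (n(u) = (-3*6)*u + 1 = -18*u + 1 = 1 - 18*u)
c(W) = 9 + W² (c(W) = 9 + (W*W)*1 = 9 + W²*1 = 9 + W²)
B(c(-2))*(-148 - 2*(4 + n(1))) = (-10 - (9 + (-2)²))*(-148 - 2*(4 + (1 - 18*1))) = (-10 - (9 + 4))*(-148 - 2*(4 + (1 - 18))) = (-10 - 1*13)*(-148 - 2*(4 - 17)) = (-10 - 13)*(-148 - 2*(-13)) = -23*(-148 + 26) = -23*(-122) = 2806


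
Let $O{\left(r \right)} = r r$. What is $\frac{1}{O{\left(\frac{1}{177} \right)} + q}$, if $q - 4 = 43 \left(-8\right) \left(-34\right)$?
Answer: $\frac{31329}{366549301} \approx 8.547 \cdot 10^{-5}$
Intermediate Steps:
$q = 11700$ ($q = 4 + 43 \left(-8\right) \left(-34\right) = 4 - -11696 = 4 + 11696 = 11700$)
$O{\left(r \right)} = r^{2}$
$\frac{1}{O{\left(\frac{1}{177} \right)} + q} = \frac{1}{\left(\frac{1}{177}\right)^{2} + 11700} = \frac{1}{\frac{1}{31329} + 11700} = \frac{1}{\frac{366549301}{31329}} = \frac{31329}{366549301}$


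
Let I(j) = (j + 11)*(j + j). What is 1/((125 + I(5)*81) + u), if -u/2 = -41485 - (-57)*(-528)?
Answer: 1/156247 ≈ 6.4001e-6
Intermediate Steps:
I(j) = 2*j*(11 + j) (I(j) = (11 + j)*(2*j) = 2*j*(11 + j))
u = 143162 (u = -2*(-41485 - (-57)*(-528)) = -2*(-41485 - 1*30096) = -2*(-41485 - 30096) = -2*(-71581) = 143162)
1/((125 + I(5)*81) + u) = 1/((125 + (2*5*(11 + 5))*81) + 143162) = 1/((125 + (2*5*16)*81) + 143162) = 1/((125 + 160*81) + 143162) = 1/((125 + 12960) + 143162) = 1/(13085 + 143162) = 1/156247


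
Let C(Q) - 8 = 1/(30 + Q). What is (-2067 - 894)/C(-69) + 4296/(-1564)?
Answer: -45486303/121601 ≈ -374.06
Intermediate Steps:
C(Q) = 8 + 1/(30 + Q)
(-2067 - 894)/C(-69) + 4296/(-1564) = (-2067 - 894)/(((241 + 8*(-69))/(30 - 69))) + 4296/(-1564) = -2961*(-39/(241 - 552)) + 4296*(-1/1564) = -2961/((-1/39*(-311))) - 1074/391 = -2961/311/39 - 1074/391 = -2961*39/311 - 1074/391 = -115479/311 - 1074/391 = -45486303/121601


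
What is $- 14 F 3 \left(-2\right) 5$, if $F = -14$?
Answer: $-5880$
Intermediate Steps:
$- 14 F 3 \left(-2\right) 5 = \left(-14\right) \left(-14\right) 3 \left(-2\right) 5 = 196 \left(\left(-6\right) 5\right) = 196 \left(-30\right) = -5880$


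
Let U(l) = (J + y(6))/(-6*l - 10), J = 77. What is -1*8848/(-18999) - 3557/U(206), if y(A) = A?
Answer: 84204720362/1576917 ≈ 53398.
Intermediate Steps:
U(l) = 83/(-10 - 6*l) (U(l) = (77 + 6)/(-6*l - 10) = 83/(-10 - 6*l))
-1*8848/(-18999) - 3557/U(206) = -1*8848/(-18999) - 3557/((-83/(10 + 6*206))) = -8848*(-1/18999) - 3557/((-83/(10 + 1236))) = 8848/18999 - 3557/((-83/1246)) = 8848/18999 - 3557/((-83*1/1246)) = 8848/18999 - 3557/(-83/1246) = 8848/18999 - 3557*(-1246/83) = 8848/18999 + 4432022/83 = 84204720362/1576917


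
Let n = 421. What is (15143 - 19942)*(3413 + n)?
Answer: -18399366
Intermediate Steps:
(15143 - 19942)*(3413 + n) = (15143 - 19942)*(3413 + 421) = -4799*3834 = -18399366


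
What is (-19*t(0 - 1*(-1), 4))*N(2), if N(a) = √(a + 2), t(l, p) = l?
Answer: -38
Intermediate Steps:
N(a) = √(2 + a)
(-19*t(0 - 1*(-1), 4))*N(2) = (-19*(0 - 1*(-1)))*√(2 + 2) = (-19*(0 + 1))*√4 = -19*1*2 = -19*2 = -38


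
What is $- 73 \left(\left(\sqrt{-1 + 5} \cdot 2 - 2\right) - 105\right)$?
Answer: $7519$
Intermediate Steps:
$- 73 \left(\left(\sqrt{-1 + 5} \cdot 2 - 2\right) - 105\right) = - 73 \left(\left(\sqrt{4} \cdot 2 - 2\right) - 105\right) = - 73 \left(\left(2 \cdot 2 - 2\right) - 105\right) = - 73 \left(\left(4 - 2\right) - 105\right) = - 73 \left(2 - 105\right) = \left(-73\right) \left(-103\right) = 7519$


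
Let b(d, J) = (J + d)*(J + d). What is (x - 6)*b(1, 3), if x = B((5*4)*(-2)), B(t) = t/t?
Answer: -80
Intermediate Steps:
b(d, J) = (J + d)²
B(t) = 1
x = 1
(x - 6)*b(1, 3) = (1 - 6)*(3 + 1)² = -5*4² = -5*16 = -80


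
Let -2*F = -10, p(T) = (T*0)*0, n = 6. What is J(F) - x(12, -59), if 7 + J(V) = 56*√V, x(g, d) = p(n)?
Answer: -7 + 56*√5 ≈ 118.22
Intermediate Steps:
p(T) = 0 (p(T) = 0*0 = 0)
x(g, d) = 0
F = 5 (F = -½*(-10) = 5)
J(V) = -7 + 56*√V
J(F) - x(12, -59) = (-7 + 56*√5) - 1*0 = (-7 + 56*√5) + 0 = -7 + 56*√5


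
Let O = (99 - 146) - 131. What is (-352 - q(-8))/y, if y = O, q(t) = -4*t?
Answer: 192/89 ≈ 2.1573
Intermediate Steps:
O = -178 (O = -47 - 131 = -178)
y = -178
(-352 - q(-8))/y = (-352 - (-4)*(-8))/(-178) = (-352 - 1*32)*(-1/178) = (-352 - 32)*(-1/178) = -384*(-1/178) = 192/89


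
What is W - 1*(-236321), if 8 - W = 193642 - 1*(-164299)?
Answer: -121612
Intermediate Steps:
W = -357933 (W = 8 - (193642 - 1*(-164299)) = 8 - (193642 + 164299) = 8 - 1*357941 = 8 - 357941 = -357933)
W - 1*(-236321) = -357933 - 1*(-236321) = -357933 + 236321 = -121612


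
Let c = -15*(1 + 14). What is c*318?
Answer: -71550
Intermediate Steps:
c = -225 (c = -15*15 = -225)
c*318 = -225*318 = -71550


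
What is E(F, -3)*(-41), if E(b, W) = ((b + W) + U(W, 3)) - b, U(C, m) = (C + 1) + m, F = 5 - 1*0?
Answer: 82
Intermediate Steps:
F = 5 (F = 5 + 0 = 5)
U(C, m) = 1 + C + m (U(C, m) = (1 + C) + m = 1 + C + m)
E(b, W) = 4 + 2*W (E(b, W) = ((b + W) + (1 + W + 3)) - b = ((W + b) + (4 + W)) - b = (4 + b + 2*W) - b = 4 + 2*W)
E(F, -3)*(-41) = (4 + 2*(-3))*(-41) = (4 - 6)*(-41) = -2*(-41) = 82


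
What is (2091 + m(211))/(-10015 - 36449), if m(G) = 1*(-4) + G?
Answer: -383/7744 ≈ -0.049458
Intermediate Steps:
m(G) = -4 + G
(2091 + m(211))/(-10015 - 36449) = (2091 + (-4 + 211))/(-10015 - 36449) = (2091 + 207)/(-46464) = 2298*(-1/46464) = -383/7744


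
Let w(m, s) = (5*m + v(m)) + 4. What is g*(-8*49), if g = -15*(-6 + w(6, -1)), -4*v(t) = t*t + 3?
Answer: 107310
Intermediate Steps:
v(t) = -3/4 - t**2/4 (v(t) = -(t*t + 3)/4 = -(t**2 + 3)/4 = -(3 + t**2)/4 = -3/4 - t**2/4)
w(m, s) = 13/4 + 5*m - m**2/4 (w(m, s) = (5*m + (-3/4 - m**2/4)) + 4 = (-3/4 + 5*m - m**2/4) + 4 = 13/4 + 5*m - m**2/4)
g = -1095/4 (g = -15*(-6 + (13/4 + 5*6 - 1/4*6**2)) = -15*(-6 + (13/4 + 30 - 1/4*36)) = -15*(-6 + (13/4 + 30 - 9)) = -15*(-6 + 97/4) = -15*73/4 = -1095/4 ≈ -273.75)
g*(-8*49) = -(-2190)*49 = -1095/4*(-392) = 107310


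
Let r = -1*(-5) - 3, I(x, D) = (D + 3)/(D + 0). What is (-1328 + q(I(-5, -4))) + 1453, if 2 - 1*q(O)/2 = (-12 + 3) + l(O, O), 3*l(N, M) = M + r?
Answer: 291/2 ≈ 145.50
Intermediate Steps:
I(x, D) = (3 + D)/D
r = 2 (r = 5 - 3 = 2)
l(N, M) = 2/3 + M/3 (l(N, M) = (M + 2)/3 = (2 + M)/3 = 2/3 + M/3)
q(O) = 62/3 - 2*O/3 (q(O) = 4 - 2*((-12 + 3) + (2/3 + O/3)) = 4 - 2*(-9 + (2/3 + O/3)) = 4 - 2*(-25/3 + O/3) = 4 + (50/3 - 2*O/3) = 62/3 - 2*O/3)
(-1328 + q(I(-5, -4))) + 1453 = (-1328 + (62/3 - 2*(3 - 4)/(3*(-4)))) + 1453 = (-1328 + (62/3 - (-1)*(-1)/6)) + 1453 = (-1328 + (62/3 - 2/3*1/4)) + 1453 = (-1328 + (62/3 - 1/6)) + 1453 = (-1328 + 41/2) + 1453 = -2615/2 + 1453 = 291/2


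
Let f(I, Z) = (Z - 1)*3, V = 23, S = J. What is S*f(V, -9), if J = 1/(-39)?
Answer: 10/13 ≈ 0.76923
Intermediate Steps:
J = -1/39 ≈ -0.025641
S = -1/39 ≈ -0.025641
f(I, Z) = -3 + 3*Z (f(I, Z) = (-1 + Z)*3 = -3 + 3*Z)
S*f(V, -9) = -(-3 + 3*(-9))/39 = -(-3 - 27)/39 = -1/39*(-30) = 10/13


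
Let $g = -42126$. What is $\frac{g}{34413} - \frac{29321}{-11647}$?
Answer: $\frac{172794017}{133602737} \approx 1.2933$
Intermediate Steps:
$\frac{g}{34413} - \frac{29321}{-11647} = - \frac{42126}{34413} - \frac{29321}{-11647} = \left(-42126\right) \frac{1}{34413} - - \frac{29321}{11647} = - \frac{14042}{11471} + \frac{29321}{11647} = \frac{172794017}{133602737}$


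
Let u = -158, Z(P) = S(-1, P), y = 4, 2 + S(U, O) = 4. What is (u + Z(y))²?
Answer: 24336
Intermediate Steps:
S(U, O) = 2 (S(U, O) = -2 + 4 = 2)
Z(P) = 2
(u + Z(y))² = (-158 + 2)² = (-156)² = 24336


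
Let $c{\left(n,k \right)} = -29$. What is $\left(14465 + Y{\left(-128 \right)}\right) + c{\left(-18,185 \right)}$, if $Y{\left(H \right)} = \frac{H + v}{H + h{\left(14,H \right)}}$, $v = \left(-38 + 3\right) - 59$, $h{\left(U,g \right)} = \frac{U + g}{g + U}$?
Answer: $\frac{1833594}{127} \approx 14438.0$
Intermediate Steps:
$h{\left(U,g \right)} = 1$ ($h{\left(U,g \right)} = \frac{U + g}{U + g} = 1$)
$v = -94$ ($v = -35 - 59 = -94$)
$Y{\left(H \right)} = \frac{-94 + H}{1 + H}$ ($Y{\left(H \right)} = \frac{H - 94}{H + 1} = \frac{-94 + H}{1 + H}$)
$\left(14465 + Y{\left(-128 \right)}\right) + c{\left(-18,185 \right)} = \left(14465 + \frac{-94 - 128}{1 - 128}\right) - 29 = \left(14465 + \frac{1}{-127} \left(-222\right)\right) - 29 = \left(14465 - - \frac{222}{127}\right) - 29 = \left(14465 + \frac{222}{127}\right) - 29 = \frac{1837277}{127} - 29 = \frac{1833594}{127}$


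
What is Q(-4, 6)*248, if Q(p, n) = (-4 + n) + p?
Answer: -496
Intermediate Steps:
Q(p, n) = -4 + n + p
Q(-4, 6)*248 = (-4 + 6 - 4)*248 = -2*248 = -496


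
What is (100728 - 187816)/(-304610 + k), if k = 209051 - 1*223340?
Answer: 87088/318899 ≈ 0.27309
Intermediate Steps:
k = -14289 (k = 209051 - 223340 = -14289)
(100728 - 187816)/(-304610 + k) = (100728 - 187816)/(-304610 - 14289) = -87088/(-318899) = -87088*(-1/318899) = 87088/318899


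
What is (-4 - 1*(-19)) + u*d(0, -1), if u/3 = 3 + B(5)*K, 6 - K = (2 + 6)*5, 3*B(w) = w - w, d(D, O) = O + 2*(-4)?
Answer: -66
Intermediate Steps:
d(D, O) = -8 + O (d(D, O) = O - 8 = -8 + O)
B(w) = 0 (B(w) = (w - w)/3 = (⅓)*0 = 0)
K = -34 (K = 6 - (2 + 6)*5 = 6 - 8*5 = 6 - 1*40 = 6 - 40 = -34)
u = 9 (u = 3*(3 + 0*(-34)) = 3*(3 + 0) = 3*3 = 9)
(-4 - 1*(-19)) + u*d(0, -1) = (-4 - 1*(-19)) + 9*(-8 - 1) = (-4 + 19) + 9*(-9) = 15 - 81 = -66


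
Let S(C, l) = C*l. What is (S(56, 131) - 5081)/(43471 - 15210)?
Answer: 2255/28261 ≈ 0.079792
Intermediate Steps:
(S(56, 131) - 5081)/(43471 - 15210) = (56*131 - 5081)/(43471 - 15210) = (7336 - 5081)/28261 = 2255*(1/28261) = 2255/28261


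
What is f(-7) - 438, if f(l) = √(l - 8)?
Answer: -438 + I*√15 ≈ -438.0 + 3.873*I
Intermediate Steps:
f(l) = √(-8 + l)
f(-7) - 438 = √(-8 - 7) - 438 = √(-15) - 438 = I*√15 - 438 = -438 + I*√15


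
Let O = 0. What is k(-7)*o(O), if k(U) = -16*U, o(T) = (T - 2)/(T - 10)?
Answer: 112/5 ≈ 22.400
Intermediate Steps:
o(T) = (-2 + T)/(-10 + T)
k(-7)*o(O) = (-16*(-7))*((-2 + 0)/(-10 + 0)) = 112*(-2/(-10)) = 112*(-1/10*(-2)) = 112*(1/5) = 112/5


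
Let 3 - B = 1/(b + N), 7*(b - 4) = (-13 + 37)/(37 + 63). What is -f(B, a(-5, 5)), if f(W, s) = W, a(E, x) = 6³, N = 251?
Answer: -133718/44631 ≈ -2.9961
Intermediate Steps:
a(E, x) = 216
b = 706/175 (b = 4 + ((-13 + 37)/(37 + 63))/7 = 4 + (24/100)/7 = 4 + (24*(1/100))/7 = 4 + (⅐)*(6/25) = 4 + 6/175 = 706/175 ≈ 4.0343)
B = 133718/44631 (B = 3 - 1/(706/175 + 251) = 3 - 1/44631/175 = 3 - 1*175/44631 = 3 - 175/44631 = 133718/44631 ≈ 2.9961)
-f(B, a(-5, 5)) = -1*133718/44631 = -133718/44631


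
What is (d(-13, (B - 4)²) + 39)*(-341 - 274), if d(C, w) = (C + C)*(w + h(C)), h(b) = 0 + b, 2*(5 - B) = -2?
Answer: -167895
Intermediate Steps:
B = 6 (B = 5 - ½*(-2) = 5 + 1 = 6)
h(b) = b
d(C, w) = 2*C*(C + w) (d(C, w) = (C + C)*(w + C) = (2*C)*(C + w) = 2*C*(C + w))
(d(-13, (B - 4)²) + 39)*(-341 - 274) = (2*(-13)*(-13 + (6 - 4)²) + 39)*(-341 - 274) = (2*(-13)*(-13 + 2²) + 39)*(-615) = (2*(-13)*(-13 + 4) + 39)*(-615) = (2*(-13)*(-9) + 39)*(-615) = (234 + 39)*(-615) = 273*(-615) = -167895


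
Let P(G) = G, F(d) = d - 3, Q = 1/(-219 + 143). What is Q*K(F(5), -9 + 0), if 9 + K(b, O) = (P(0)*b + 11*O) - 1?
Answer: 109/76 ≈ 1.4342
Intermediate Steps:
Q = -1/76 (Q = 1/(-76) = -1/76 ≈ -0.013158)
F(d) = -3 + d
K(b, O) = -10 + 11*O (K(b, O) = -9 + ((0*b + 11*O) - 1) = -9 + ((0 + 11*O) - 1) = -9 + (11*O - 1) = -9 + (-1 + 11*O) = -10 + 11*O)
Q*K(F(5), -9 + 0) = -(-10 + 11*(-9 + 0))/76 = -(-10 + 11*(-9))/76 = -(-10 - 99)/76 = -1/76*(-109) = 109/76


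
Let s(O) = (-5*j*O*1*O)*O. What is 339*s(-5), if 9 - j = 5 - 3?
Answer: 1483125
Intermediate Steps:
j = 7 (j = 9 - (5 - 3) = 9 - 1*2 = 9 - 2 = 7)
s(O) = -35*O³ (s(O) = (-5*7*O*1*O)*O = (-5*7*O*O)*O = (-35*O²)*O = -35*O³)
339*s(-5) = 339*(-35*(-5)³) = 339*(-35*(-125)) = 339*4375 = 1483125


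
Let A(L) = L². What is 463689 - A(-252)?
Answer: 400185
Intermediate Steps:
463689 - A(-252) = 463689 - 1*(-252)² = 463689 - 1*63504 = 463689 - 63504 = 400185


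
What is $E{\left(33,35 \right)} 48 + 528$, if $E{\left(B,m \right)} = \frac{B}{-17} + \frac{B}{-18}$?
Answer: $\frac{5896}{17} \approx 346.82$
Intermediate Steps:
$E{\left(B,m \right)} = - \frac{35 B}{306}$ ($E{\left(B,m \right)} = B \left(- \frac{1}{17}\right) + B \left(- \frac{1}{18}\right) = - \frac{B}{17} - \frac{B}{18} = - \frac{35 B}{306}$)
$E{\left(33,35 \right)} 48 + 528 = \left(- \frac{35}{306}\right) 33 \cdot 48 + 528 = \left(- \frac{385}{102}\right) 48 + 528 = - \frac{3080}{17} + 528 = \frac{5896}{17}$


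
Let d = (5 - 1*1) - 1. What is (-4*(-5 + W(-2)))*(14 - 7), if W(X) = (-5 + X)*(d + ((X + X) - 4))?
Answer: -840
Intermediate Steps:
d = 3 (d = (5 - 1) - 1 = 4 - 1 = 3)
W(X) = (-1 + 2*X)*(-5 + X) (W(X) = (-5 + X)*(3 + ((X + X) - 4)) = (-5 + X)*(3 + (2*X - 4)) = (-5 + X)*(3 + (-4 + 2*X)) = (-5 + X)*(-1 + 2*X) = (-1 + 2*X)*(-5 + X))
(-4*(-5 + W(-2)))*(14 - 7) = (-4*(-5 + (5 - 11*(-2) + 2*(-2)**2)))*(14 - 7) = -4*(-5 + (5 + 22 + 2*4))*7 = -4*(-5 + (5 + 22 + 8))*7 = -4*(-5 + 35)*7 = -4*30*7 = -120*7 = -840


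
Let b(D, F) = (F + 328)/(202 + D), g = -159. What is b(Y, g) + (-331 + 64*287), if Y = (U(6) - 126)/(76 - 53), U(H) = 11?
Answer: 3553458/197 ≈ 18038.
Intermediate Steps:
Y = -5 (Y = (11 - 126)/(76 - 53) = -115/23 = -115*1/23 = -5)
b(D, F) = (328 + F)/(202 + D)
b(Y, g) + (-331 + 64*287) = (328 - 159)/(202 - 5) + (-331 + 64*287) = 169/197 + (-331 + 18368) = (1/197)*169 + 18037 = 169/197 + 18037 = 3553458/197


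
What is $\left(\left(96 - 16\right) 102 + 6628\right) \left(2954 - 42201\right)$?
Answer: $-580384636$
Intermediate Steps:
$\left(\left(96 - 16\right) 102 + 6628\right) \left(2954 - 42201\right) = \left(80 \cdot 102 + 6628\right) \left(-39247\right) = \left(8160 + 6628\right) \left(-39247\right) = 14788 \left(-39247\right) = -580384636$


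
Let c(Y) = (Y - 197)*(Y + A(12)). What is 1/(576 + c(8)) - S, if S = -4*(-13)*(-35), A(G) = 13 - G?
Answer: 2047499/1125 ≈ 1820.0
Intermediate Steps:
c(Y) = (1 + Y)*(-197 + Y) (c(Y) = (Y - 197)*(Y + (13 - 1*12)) = (-197 + Y)*(Y + (13 - 12)) = (-197 + Y)*(Y + 1) = (-197 + Y)*(1 + Y) = (1 + Y)*(-197 + Y))
S = -1820 (S = 52*(-35) = -1820)
1/(576 + c(8)) - S = 1/(576 + (-197 + 8**2 - 196*8)) - 1*(-1820) = 1/(576 + (-197 + 64 - 1568)) + 1820 = 1/(576 - 1701) + 1820 = 1/(-1125) + 1820 = -1/1125 + 1820 = 2047499/1125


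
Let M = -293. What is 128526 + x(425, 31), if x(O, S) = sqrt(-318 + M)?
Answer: 128526 + I*sqrt(611) ≈ 1.2853e+5 + 24.718*I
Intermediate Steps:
x(O, S) = I*sqrt(611) (x(O, S) = sqrt(-318 - 293) = sqrt(-611) = I*sqrt(611))
128526 + x(425, 31) = 128526 + I*sqrt(611)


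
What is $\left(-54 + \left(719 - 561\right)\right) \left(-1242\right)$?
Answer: $-129168$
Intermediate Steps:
$\left(-54 + \left(719 - 561\right)\right) \left(-1242\right) = \left(-54 + 158\right) \left(-1242\right) = 104 \left(-1242\right) = -129168$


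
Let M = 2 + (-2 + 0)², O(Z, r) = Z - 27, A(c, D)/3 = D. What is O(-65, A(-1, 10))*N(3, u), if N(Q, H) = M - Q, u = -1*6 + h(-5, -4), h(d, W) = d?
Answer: -276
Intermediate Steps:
A(c, D) = 3*D
O(Z, r) = -27 + Z
u = -11 (u = -1*6 - 5 = -6 - 5 = -11)
M = 6 (M = 2 + (-2)² = 2 + 4 = 6)
N(Q, H) = 6 - Q
O(-65, A(-1, 10))*N(3, u) = (-27 - 65)*(6 - 1*3) = -92*(6 - 3) = -92*3 = -276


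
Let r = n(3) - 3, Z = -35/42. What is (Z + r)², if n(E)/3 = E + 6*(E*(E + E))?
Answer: 3900625/36 ≈ 1.0835e+5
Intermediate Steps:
n(E) = 3*E + 36*E² (n(E) = 3*(E + 6*(E*(E + E))) = 3*(E + 6*(E*(2*E))) = 3*(E + 6*(2*E²)) = 3*(E + 12*E²) = 3*E + 36*E²)
Z = -⅚ (Z = -35*1/42 = -⅚ ≈ -0.83333)
r = 330 (r = 3*3*(1 + 12*3) - 3 = 3*3*(1 + 36) - 3 = 3*3*37 - 3 = 333 - 3 = 330)
(Z + r)² = (-⅚ + 330)² = (1975/6)² = 3900625/36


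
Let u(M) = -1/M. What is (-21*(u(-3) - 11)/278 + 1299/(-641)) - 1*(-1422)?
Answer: 126590009/89099 ≈ 1420.8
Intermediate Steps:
(-21*(u(-3) - 11)/278 + 1299/(-641)) - 1*(-1422) = (-21*(-1/(-3) - 11)/278 + 1299/(-641)) - 1*(-1422) = (-21*(-1*(-⅓) - 11)*(1/278) + 1299*(-1/641)) + 1422 = (-21*(⅓ - 11)*(1/278) - 1299/641) + 1422 = (-21*(-32/3)*(1/278) - 1299/641) + 1422 = (224*(1/278) - 1299/641) + 1422 = (112/139 - 1299/641) + 1422 = -108769/89099 + 1422 = 126590009/89099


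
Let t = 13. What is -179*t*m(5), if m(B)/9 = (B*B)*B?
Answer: -2617875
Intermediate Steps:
m(B) = 9*B³ (m(B) = 9*((B*B)*B) = 9*(B²*B) = 9*B³)
-179*t*m(5) = -179*13*9*5³ = -2327*9*125 = -2327*1125 = -1*2617875 = -2617875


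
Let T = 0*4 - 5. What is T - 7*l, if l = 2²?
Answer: -33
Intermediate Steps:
l = 4
T = -5 (T = 0 - 5 = -5)
T - 7*l = -5 - 7*4 = -5 - 28 = -33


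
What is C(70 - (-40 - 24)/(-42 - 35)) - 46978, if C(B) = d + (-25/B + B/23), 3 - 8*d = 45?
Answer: -886274626207/18864692 ≈ -46981.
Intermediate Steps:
d = -21/4 (d = 3/8 - ⅛*45 = 3/8 - 45/8 = -21/4 ≈ -5.2500)
C(B) = -21/4 - 25/B + B/23 (C(B) = -21/4 + (-25/B + B/23) = -21/4 - 25/B + B/23)
C(70 - (-40 - 24)/(-42 - 35)) - 46978 = (-21/4 - 25/(70 - (-40 - 24)/(-42 - 35)) + (70 - (-40 - 24)/(-42 - 35))/23) - 46978 = (-21/4 - 25/(70 - (-64)/(-77)) + (70 - (-64)/(-77))/23) - 46978 = (-21/4 - 25/(70 - (-64)*(-1)/77) + (70 - (-64)*(-1)/77)/23) - 46978 = (-21/4 - 25/(70 - 1*64/77) + (70 - 1*64/77)/23) - 46978 = (-21/4 - 25/(70 - 64/77) + (70 - 64/77)/23) - 46978 = (-21/4 - 25/5326/77 + (1/23)*(5326/77)) - 46978 = (-21/4 - 25*77/5326 + 5326/1771) - 46978 = (-21/4 - 1925/5326 + 5326/1771) - 46978 = -49125431/18864692 - 46978 = -886274626207/18864692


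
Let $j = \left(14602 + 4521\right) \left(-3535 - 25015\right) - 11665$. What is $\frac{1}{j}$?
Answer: $- \frac{1}{545973315} \approx -1.8316 \cdot 10^{-9}$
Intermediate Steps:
$j = -545973315$ ($j = 19123 \left(-28550\right) - 11665 = -545961650 - 11665 = -545973315$)
$\frac{1}{j} = \frac{1}{-545973315} = - \frac{1}{545973315}$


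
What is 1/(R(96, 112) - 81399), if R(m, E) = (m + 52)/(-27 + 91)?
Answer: -16/1302347 ≈ -1.2286e-5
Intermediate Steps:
R(m, E) = 13/16 + m/64 (R(m, E) = (52 + m)/64 = (52 + m)*(1/64) = 13/16 + m/64)
1/(R(96, 112) - 81399) = 1/((13/16 + (1/64)*96) - 81399) = 1/((13/16 + 3/2) - 81399) = 1/(37/16 - 81399) = 1/(-1302347/16) = -16/1302347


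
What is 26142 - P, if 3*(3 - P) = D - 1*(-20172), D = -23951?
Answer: 74638/3 ≈ 24879.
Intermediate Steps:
P = 3788/3 (P = 3 - (-23951 - 1*(-20172))/3 = 3 - (-23951 + 20172)/3 = 3 - 1/3*(-3779) = 3 + 3779/3 = 3788/3 ≈ 1262.7)
26142 - P = 26142 - 1*3788/3 = 26142 - 3788/3 = 74638/3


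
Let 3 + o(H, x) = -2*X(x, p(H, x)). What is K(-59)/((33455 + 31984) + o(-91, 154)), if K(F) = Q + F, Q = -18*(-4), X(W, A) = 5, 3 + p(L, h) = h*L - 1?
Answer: 13/65426 ≈ 0.00019870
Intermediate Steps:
p(L, h) = -4 + L*h (p(L, h) = -3 + (h*L - 1) = -3 + (L*h - 1) = -3 + (-1 + L*h) = -4 + L*h)
Q = 72
o(H, x) = -13 (o(H, x) = -3 - 2*5 = -3 - 10 = -13)
K(F) = 72 + F
K(-59)/((33455 + 31984) + o(-91, 154)) = (72 - 59)/((33455 + 31984) - 13) = 13/(65439 - 13) = 13/65426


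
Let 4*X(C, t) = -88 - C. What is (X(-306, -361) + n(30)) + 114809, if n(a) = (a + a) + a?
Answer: 229907/2 ≈ 1.1495e+5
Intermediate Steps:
n(a) = 3*a (n(a) = 2*a + a = 3*a)
X(C, t) = -22 - C/4 (X(C, t) = (-88 - C)/4 = -22 - C/4)
(X(-306, -361) + n(30)) + 114809 = ((-22 - 1/4*(-306)) + 3*30) + 114809 = ((-22 + 153/2) + 90) + 114809 = (109/2 + 90) + 114809 = 289/2 + 114809 = 229907/2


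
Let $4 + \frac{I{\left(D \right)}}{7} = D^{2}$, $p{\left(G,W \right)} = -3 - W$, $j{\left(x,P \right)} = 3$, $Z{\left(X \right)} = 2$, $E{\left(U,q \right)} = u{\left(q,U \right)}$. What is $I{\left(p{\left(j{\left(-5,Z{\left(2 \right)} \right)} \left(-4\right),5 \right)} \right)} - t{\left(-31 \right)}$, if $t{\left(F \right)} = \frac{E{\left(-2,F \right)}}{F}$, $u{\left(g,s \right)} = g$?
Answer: $419$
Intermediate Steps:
$E{\left(U,q \right)} = q$
$I{\left(D \right)} = -28 + 7 D^{2}$
$t{\left(F \right)} = 1$ ($t{\left(F \right)} = \frac{F}{F} = 1$)
$I{\left(p{\left(j{\left(-5,Z{\left(2 \right)} \right)} \left(-4\right),5 \right)} \right)} - t{\left(-31 \right)} = \left(-28 + 7 \left(-3 - 5\right)^{2}\right) - 1 = \left(-28 + 7 \left(-8\right)^{2}\right) - 1 = \left(-28 + 7 \cdot 64\right) - 1 = \left(-28 + 448\right) - 1 = 420 - 1 = 419$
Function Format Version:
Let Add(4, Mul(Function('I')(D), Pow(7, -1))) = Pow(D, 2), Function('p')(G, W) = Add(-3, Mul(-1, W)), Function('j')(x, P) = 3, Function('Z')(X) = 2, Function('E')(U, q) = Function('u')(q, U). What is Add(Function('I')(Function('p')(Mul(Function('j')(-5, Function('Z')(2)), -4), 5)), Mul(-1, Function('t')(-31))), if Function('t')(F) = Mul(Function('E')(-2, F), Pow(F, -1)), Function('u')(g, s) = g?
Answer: 419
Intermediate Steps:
Function('E')(U, q) = q
Function('I')(D) = Add(-28, Mul(7, Pow(D, 2)))
Function('t')(F) = 1 (Function('t')(F) = Mul(F, Pow(F, -1)) = 1)
Add(Function('I')(Function('p')(Mul(Function('j')(-5, Function('Z')(2)), -4), 5)), Mul(-1, Function('t')(-31))) = Add(Add(-28, Mul(7, Pow(Add(-3, Mul(-1, 5)), 2))), Mul(-1, 1)) = Add(Add(-28, Mul(7, Pow(Add(-3, -5), 2))), -1) = Add(Add(-28, Mul(7, Pow(-8, 2))), -1) = Add(Add(-28, Mul(7, 64)), -1) = Add(Add(-28, 448), -1) = Add(420, -1) = 419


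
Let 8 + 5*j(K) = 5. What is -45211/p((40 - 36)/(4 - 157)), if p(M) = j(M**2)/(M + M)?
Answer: -1808440/459 ≈ -3940.0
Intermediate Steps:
j(K) = -3/5 (j(K) = -8/5 + (1/5)*5 = -8/5 + 1 = -3/5)
p(M) = -3/(10*M) (p(M) = -3/(5*(M + M)) = -3*1/(2*M)/5 = -3/(10*M))
-45211/p((40 - 36)/(4 - 157)) = -45211*(-10*(40 - 36)/(3*(4 - 157))) = -45211/((-3/(10*(4/(-153))))) = -45211/((-3/(10*(4*(-1/153))))) = -45211/((-3/(10*(-4/153)))) = -45211/((-3/10*(-153/4))) = -45211/459/40 = -45211*40/459 = -1808440/459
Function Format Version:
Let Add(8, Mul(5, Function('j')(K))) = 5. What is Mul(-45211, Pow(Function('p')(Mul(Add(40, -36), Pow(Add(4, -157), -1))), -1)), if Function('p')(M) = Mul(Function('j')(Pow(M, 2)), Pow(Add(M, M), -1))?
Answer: Rational(-1808440, 459) ≈ -3940.0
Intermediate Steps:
Function('j')(K) = Rational(-3, 5) (Function('j')(K) = Add(Rational(-8, 5), Mul(Rational(1, 5), 5)) = Add(Rational(-8, 5), 1) = Rational(-3, 5))
Function('p')(M) = Mul(Rational(-3, 10), Pow(M, -1)) (Function('p')(M) = Mul(Rational(-3, 5), Pow(Add(M, M), -1)) = Mul(Rational(-3, 5), Pow(Mul(2, M), -1)) = Mul(Rational(-3, 5), Mul(Rational(1, 2), Pow(M, -1))) = Mul(Rational(-3, 10), Pow(M, -1)))
Mul(-45211, Pow(Function('p')(Mul(Add(40, -36), Pow(Add(4, -157), -1))), -1)) = Mul(-45211, Pow(Mul(Rational(-3, 10), Pow(Mul(Add(40, -36), Pow(Add(4, -157), -1)), -1)), -1)) = Mul(-45211, Pow(Mul(Rational(-3, 10), Pow(Mul(4, Pow(-153, -1)), -1)), -1)) = Mul(-45211, Pow(Mul(Rational(-3, 10), Pow(Mul(4, Rational(-1, 153)), -1)), -1)) = Mul(-45211, Pow(Mul(Rational(-3, 10), Pow(Rational(-4, 153), -1)), -1)) = Mul(-45211, Pow(Mul(Rational(-3, 10), Rational(-153, 4)), -1)) = Mul(-45211, Pow(Rational(459, 40), -1)) = Mul(-45211, Rational(40, 459)) = Rational(-1808440, 459)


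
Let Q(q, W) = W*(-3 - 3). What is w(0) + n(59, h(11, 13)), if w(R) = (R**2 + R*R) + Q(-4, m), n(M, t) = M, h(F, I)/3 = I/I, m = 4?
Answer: 35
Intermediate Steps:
h(F, I) = 3 (h(F, I) = 3*(I/I) = 3*1 = 3)
Q(q, W) = -6*W (Q(q, W) = W*(-6) = -6*W)
w(R) = -24 + 2*R**2 (w(R) = (R**2 + R*R) - 6*4 = (R**2 + R**2) - 24 = 2*R**2 - 24 = -24 + 2*R**2)
w(0) + n(59, h(11, 13)) = (-24 + 2*0**2) + 59 = (-24 + 2*0) + 59 = (-24 + 0) + 59 = -24 + 59 = 35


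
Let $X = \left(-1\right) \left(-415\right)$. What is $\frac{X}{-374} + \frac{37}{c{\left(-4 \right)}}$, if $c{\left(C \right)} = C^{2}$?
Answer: $\frac{3599}{2992} \approx 1.2029$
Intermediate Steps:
$X = 415$
$\frac{X}{-374} + \frac{37}{c{\left(-4 \right)}} = \frac{415}{-374} + \frac{37}{\left(-4\right)^{2}} = 415 \left(- \frac{1}{374}\right) + \frac{37}{16} = - \frac{415}{374} + 37 \cdot \frac{1}{16} = - \frac{415}{374} + \frac{37}{16} = \frac{3599}{2992}$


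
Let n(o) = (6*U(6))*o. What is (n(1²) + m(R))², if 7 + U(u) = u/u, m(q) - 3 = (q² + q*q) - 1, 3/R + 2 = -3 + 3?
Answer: 3481/4 ≈ 870.25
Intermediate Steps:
R = -3/2 (R = 3/(-2 + (-3 + 3)) = 3/(-2 + 0) = 3/(-2) = 3*(-½) = -3/2 ≈ -1.5000)
m(q) = 2 + 2*q² (m(q) = 3 + ((q² + q*q) - 1) = 3 + ((q² + q²) - 1) = 3 + (2*q² - 1) = 3 + (-1 + 2*q²) = 2 + 2*q²)
U(u) = -6 (U(u) = -7 + u/u = -7 + 1 = -6)
n(o) = -36*o (n(o) = (6*(-6))*o = -36*o)
(n(1²) + m(R))² = (-36*1² + (2 + 2*(-3/2)²))² = (-36*1 + (2 + 2*(9/4)))² = (-36 + (2 + 9/2))² = (-36 + 13/2)² = (-59/2)² = 3481/4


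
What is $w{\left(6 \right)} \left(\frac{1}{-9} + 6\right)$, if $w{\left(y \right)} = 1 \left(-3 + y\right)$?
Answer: $\frac{53}{3} \approx 17.667$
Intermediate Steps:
$w{\left(y \right)} = -3 + y$
$w{\left(6 \right)} \left(\frac{1}{-9} + 6\right) = \left(-3 + 6\right) \left(\frac{1}{-9} + 6\right) = 3 \left(- \frac{1}{9} + 6\right) = 3 \cdot \frac{53}{9} = \frac{53}{3}$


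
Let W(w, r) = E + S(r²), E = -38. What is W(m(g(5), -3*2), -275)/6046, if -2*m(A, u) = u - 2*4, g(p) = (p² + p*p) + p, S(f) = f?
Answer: 75587/6046 ≈ 12.502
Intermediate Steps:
g(p) = p + 2*p² (g(p) = (p² + p²) + p = 2*p² + p = p + 2*p²)
m(A, u) = 4 - u/2 (m(A, u) = -(u - 2*4)/2 = -(u - 8)/2 = -(-8 + u)/2 = 4 - u/2)
W(w, r) = -38 + r²
W(m(g(5), -3*2), -275)/6046 = (-38 + (-275)²)/6046 = (-38 + 75625)*(1/6046) = 75587*(1/6046) = 75587/6046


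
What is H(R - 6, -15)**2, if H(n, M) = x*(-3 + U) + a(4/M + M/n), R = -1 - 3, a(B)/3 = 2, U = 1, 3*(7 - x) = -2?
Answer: 784/9 ≈ 87.111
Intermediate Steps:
x = 23/3 (x = 7 - 1/3*(-2) = 7 + 2/3 = 23/3 ≈ 7.6667)
a(B) = 6 (a(B) = 3*2 = 6)
R = -4
H(n, M) = -28/3 (H(n, M) = 23*(-3 + 1)/3 + 6 = (23/3)*(-2) + 6 = -46/3 + 6 = -28/3)
H(R - 6, -15)**2 = (-28/3)**2 = 784/9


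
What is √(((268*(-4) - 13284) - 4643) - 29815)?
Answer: I*√48814 ≈ 220.94*I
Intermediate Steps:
√(((268*(-4) - 13284) - 4643) - 29815) = √(((-1072 - 13284) - 4643) - 29815) = √((-14356 - 4643) - 29815) = √(-18999 - 29815) = √(-48814) = I*√48814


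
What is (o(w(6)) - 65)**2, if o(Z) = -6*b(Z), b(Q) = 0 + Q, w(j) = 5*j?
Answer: 60025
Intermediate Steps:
b(Q) = Q
o(Z) = -6*Z
(o(w(6)) - 65)**2 = (-30*6 - 65)**2 = (-6*30 - 65)**2 = (-180 - 65)**2 = (-245)**2 = 60025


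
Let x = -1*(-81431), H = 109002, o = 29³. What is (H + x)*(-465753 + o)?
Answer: -84050270612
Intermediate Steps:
o = 24389
x = 81431
(H + x)*(-465753 + o) = (109002 + 81431)*(-465753 + 24389) = 190433*(-441364) = -84050270612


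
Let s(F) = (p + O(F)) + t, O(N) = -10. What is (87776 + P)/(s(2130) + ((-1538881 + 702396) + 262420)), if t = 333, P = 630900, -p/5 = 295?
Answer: -718676/575217 ≈ -1.2494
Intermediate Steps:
p = -1475 (p = -5*295 = -1475)
s(F) = -1152 (s(F) = (-1475 - 10) + 333 = -1485 + 333 = -1152)
(87776 + P)/(s(2130) + ((-1538881 + 702396) + 262420)) = (87776 + 630900)/(-1152 + ((-1538881 + 702396) + 262420)) = 718676/(-1152 + (-836485 + 262420)) = 718676/(-1152 - 574065) = 718676/(-575217) = 718676*(-1/575217) = -718676/575217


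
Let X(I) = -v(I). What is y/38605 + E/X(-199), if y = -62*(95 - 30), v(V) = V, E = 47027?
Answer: 362935073/1536479 ≈ 236.21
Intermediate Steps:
y = -4030 (y = -62*65 = -4030)
X(I) = -I
y/38605 + E/X(-199) = -4030/38605 + 47027/((-1*(-199))) = -4030*1/38605 + 47027/199 = -806/7721 + 47027*(1/199) = -806/7721 + 47027/199 = 362935073/1536479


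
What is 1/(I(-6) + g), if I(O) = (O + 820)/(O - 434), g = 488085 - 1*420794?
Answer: 20/1345783 ≈ 1.4861e-5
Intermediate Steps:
g = 67291 (g = 488085 - 420794 = 67291)
I(O) = (820 + O)/(-434 + O)
1/(I(-6) + g) = 1/((820 - 6)/(-434 - 6) + 67291) = 1/(814/(-440) + 67291) = 1/(-1/440*814 + 67291) = 1/(-37/20 + 67291) = 1/(1345783/20) = 20/1345783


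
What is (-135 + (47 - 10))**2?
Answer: 9604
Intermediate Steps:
(-135 + (47 - 10))**2 = (-135 + 37)**2 = (-98)**2 = 9604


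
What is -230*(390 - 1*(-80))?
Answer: -108100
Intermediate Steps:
-230*(390 - 1*(-80)) = -230*(390 + 80) = -230*470 = -108100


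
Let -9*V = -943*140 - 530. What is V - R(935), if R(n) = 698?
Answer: 126268/9 ≈ 14030.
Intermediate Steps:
V = 132550/9 (V = -(-943*140 - 530)/9 = -(-132020 - 530)/9 = -⅑*(-132550) = 132550/9 ≈ 14728.)
V - R(935) = 132550/9 - 1*698 = 132550/9 - 698 = 126268/9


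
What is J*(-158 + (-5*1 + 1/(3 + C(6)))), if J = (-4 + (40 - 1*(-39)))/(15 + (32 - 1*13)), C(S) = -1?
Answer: -24375/68 ≈ -358.46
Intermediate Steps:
J = 75/34 (J = (-4 + (40 + 39))/(15 + (32 - 13)) = (-4 + 79)/(15 + 19) = 75/34 ≈ 2.2059)
J*(-158 + (-5*1 + 1/(3 + C(6)))) = 75*(-158 + (-5*1 + 1/(3 - 1)))/34 = 75*(-158 + (-5 + 1/2))/34 = 75*(-158 + (-5 + ½))/34 = 75*(-158 - 9/2)/34 = (75/34)*(-325/2) = -24375/68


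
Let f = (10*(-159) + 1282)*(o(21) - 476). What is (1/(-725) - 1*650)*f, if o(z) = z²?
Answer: -1016017156/145 ≈ -7.0070e+6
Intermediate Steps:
f = 10780 (f = (10*(-159) + 1282)*(21² - 476) = (-1590 + 1282)*(441 - 476) = -308*(-35) = 10780)
(1/(-725) - 1*650)*f = (1/(-725) - 1*650)*10780 = (-1/725 - 650)*10780 = -471251/725*10780 = -1016017156/145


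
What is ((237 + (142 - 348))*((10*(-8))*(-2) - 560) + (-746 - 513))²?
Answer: 186568281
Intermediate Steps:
((237 + (142 - 348))*((10*(-8))*(-2) - 560) + (-746 - 513))² = ((237 - 206)*(-80*(-2) - 560) - 1259)² = (31*(160 - 560) - 1259)² = (31*(-400) - 1259)² = (-12400 - 1259)² = (-13659)² = 186568281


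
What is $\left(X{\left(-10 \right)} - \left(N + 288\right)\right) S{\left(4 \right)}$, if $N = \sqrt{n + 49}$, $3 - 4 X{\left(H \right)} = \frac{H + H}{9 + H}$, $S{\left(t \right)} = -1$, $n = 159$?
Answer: $\frac{1169}{4} + 4 \sqrt{13} \approx 306.67$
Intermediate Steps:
$X{\left(H \right)} = \frac{3}{4} - \frac{H}{2 \left(9 + H\right)}$ ($X{\left(H \right)} = \frac{3}{4} - \frac{\left(H + H\right) \frac{1}{9 + H}}{4} = \frac{3}{4} - \frac{2 H \frac{1}{9 + H}}{4} = \frac{3}{4} - \frac{H}{2 \left(9 + H\right)}$)
$N = 4 \sqrt{13}$ ($N = \sqrt{159 + 49} = \sqrt{208} = 4 \sqrt{13} \approx 14.422$)
$\left(X{\left(-10 \right)} - \left(N + 288\right)\right) S{\left(4 \right)} = \left(\frac{27 - 10}{4 \left(9 - 10\right)} - \left(4 \sqrt{13} + 288\right)\right) \left(-1\right) = \left(\frac{1}{4} \frac{1}{-1} \cdot 17 - \left(288 + 4 \sqrt{13}\right)\right) \left(-1\right) = \left(\frac{1}{4} \left(-1\right) 17 - \left(288 + 4 \sqrt{13}\right)\right) \left(-1\right) = \left(- \frac{17}{4} - \left(288 + 4 \sqrt{13}\right)\right) \left(-1\right) = \left(- \frac{1169}{4} - 4 \sqrt{13}\right) \left(-1\right) = \frac{1169}{4} + 4 \sqrt{13}$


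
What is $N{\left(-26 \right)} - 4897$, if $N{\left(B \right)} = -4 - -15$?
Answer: $-4886$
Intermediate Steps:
$N{\left(B \right)} = 11$ ($N{\left(B \right)} = -4 + 15 = 11$)
$N{\left(-26 \right)} - 4897 = 11 - 4897 = -4886$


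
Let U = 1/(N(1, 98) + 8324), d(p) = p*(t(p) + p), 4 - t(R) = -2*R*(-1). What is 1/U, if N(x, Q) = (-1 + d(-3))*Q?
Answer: 6168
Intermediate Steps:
t(R) = 4 - 2*R (t(R) = 4 - (-2*R)*(-1) = 4 - 2*R)
d(p) = p*(4 - p) (d(p) = p*((4 - 2*p) + p) = p*(4 - p))
N(x, Q) = -22*Q (N(x, Q) = (-1 - 3*(4 - 1*(-3)))*Q = (-1 - 3*(4 + 3))*Q = (-1 - 3*7)*Q = (-1 - 21)*Q = -22*Q)
U = 1/6168 (U = 1/(-22*98 + 8324) = 1/(-2156 + 8324) = 1/6168 ≈ 0.00016213)
1/U = 1/(1/6168) = 6168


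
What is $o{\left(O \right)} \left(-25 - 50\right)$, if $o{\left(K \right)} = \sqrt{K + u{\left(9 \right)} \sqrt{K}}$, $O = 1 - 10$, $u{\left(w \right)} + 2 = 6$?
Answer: $\sqrt{3} \left(-75 - 150 i\right) \approx -129.9 - 259.81 i$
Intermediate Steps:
$u{\left(w \right)} = 4$ ($u{\left(w \right)} = -2 + 6 = 4$)
$O = -9$
$o{\left(K \right)} = \sqrt{K + 4 \sqrt{K}}$
$o{\left(O \right)} \left(-25 - 50\right) = \sqrt{-9 + 4 \sqrt{-9}} \left(-25 - 50\right) = \sqrt{-9 + 4 \cdot 3 i} \left(-25 - 50\right) = \sqrt{-9 + 12 i} \left(-75\right) = 2 \sqrt{3} \left(\frac{1}{2} + i\right) \left(-75\right) = - 150 \sqrt{3} \left(\frac{1}{2} + i\right)$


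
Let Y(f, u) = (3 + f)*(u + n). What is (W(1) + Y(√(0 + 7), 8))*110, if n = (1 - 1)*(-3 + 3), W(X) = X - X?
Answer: 2640 + 880*√7 ≈ 4968.3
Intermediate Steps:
W(X) = 0
n = 0 (n = 0*0 = 0)
Y(f, u) = u*(3 + f) (Y(f, u) = (3 + f)*(u + 0) = (3 + f)*u = u*(3 + f))
(W(1) + Y(√(0 + 7), 8))*110 = (0 + 8*(3 + √(0 + 7)))*110 = (0 + 8*(3 + √7))*110 = (0 + (24 + 8*√7))*110 = (24 + 8*√7)*110 = 2640 + 880*√7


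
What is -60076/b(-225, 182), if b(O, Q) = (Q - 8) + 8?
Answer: -30038/91 ≈ -330.09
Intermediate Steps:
b(O, Q) = Q (b(O, Q) = (-8 + Q) + 8 = Q)
-60076/b(-225, 182) = -60076/182 = -60076*1/182 = -30038/91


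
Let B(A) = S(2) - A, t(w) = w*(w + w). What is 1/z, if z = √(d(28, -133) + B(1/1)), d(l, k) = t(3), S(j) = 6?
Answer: √23/23 ≈ 0.20851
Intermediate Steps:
t(w) = 2*w² (t(w) = w*(2*w) = 2*w²)
B(A) = 6 - A
d(l, k) = 18 (d(l, k) = 2*3² = 2*9 = 18)
z = √23 (z = √(18 + (6 - 1/1)) = √(18 + (6 - 1*1)) = √(18 + (6 - 1)) = √(18 + 5) = √23 ≈ 4.7958)
1/z = 1/(√23) = √23/23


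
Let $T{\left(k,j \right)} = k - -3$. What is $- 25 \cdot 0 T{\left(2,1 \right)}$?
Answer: $0$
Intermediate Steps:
$T{\left(k,j \right)} = 3 + k$ ($T{\left(k,j \right)} = k + 3 = 3 + k$)
$- 25 \cdot 0 T{\left(2,1 \right)} = - 25 \cdot 0 \left(3 + 2\right) = - 25 \cdot 0 \cdot 5 = \left(-25\right) 0 = 0$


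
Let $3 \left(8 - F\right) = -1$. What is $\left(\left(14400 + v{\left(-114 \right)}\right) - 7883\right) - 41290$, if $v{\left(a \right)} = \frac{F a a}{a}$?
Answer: $-35723$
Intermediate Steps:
$F = \frac{25}{3}$ ($F = 8 - - \frac{1}{3} = 8 + \frac{1}{3} = \frac{25}{3} \approx 8.3333$)
$v{\left(a \right)} = \frac{25 a}{3}$ ($v{\left(a \right)} = \frac{\frac{25 a}{3} a}{a} = \frac{\frac{25}{3} a^{2}}{a} = \frac{25 a}{3}$)
$\left(\left(14400 + v{\left(-114 \right)}\right) - 7883\right) - 41290 = \left(\left(14400 + \frac{25}{3} \left(-114\right)\right) - 7883\right) - 41290 = \left(\left(14400 - 950\right) - 7883\right) - 41290 = \left(13450 - 7883\right) - 41290 = 5567 - 41290 = -35723$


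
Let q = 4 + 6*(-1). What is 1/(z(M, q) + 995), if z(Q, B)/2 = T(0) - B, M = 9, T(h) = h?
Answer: 1/999 ≈ 0.0010010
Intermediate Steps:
q = -2 (q = 4 - 6 = -2)
z(Q, B) = -2*B (z(Q, B) = 2*(0 - B) = 2*(-B) = -2*B)
1/(z(M, q) + 995) = 1/(-2*(-2) + 995) = 1/(4 + 995) = 1/999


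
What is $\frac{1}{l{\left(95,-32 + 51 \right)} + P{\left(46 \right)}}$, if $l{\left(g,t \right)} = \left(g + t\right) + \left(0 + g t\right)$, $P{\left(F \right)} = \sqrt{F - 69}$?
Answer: $\frac{1919}{3682584} - \frac{i \sqrt{23}}{3682584} \approx 0.0005211 - 1.3023 \cdot 10^{-6} i$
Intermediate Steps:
$P{\left(F \right)} = \sqrt{-69 + F}$
$l{\left(g,t \right)} = g + t + g t$ ($l{\left(g,t \right)} = \left(g + t\right) + g t = g + t + g t$)
$\frac{1}{l{\left(95,-32 + 51 \right)} + P{\left(46 \right)}} = \frac{1}{\left(95 + \left(-32 + 51\right) + 95 \left(-32 + 51\right)\right) + \sqrt{-69 + 46}} = \frac{1}{\left(95 + 19 + 95 \cdot 19\right) + \sqrt{-23}} = \frac{1}{\left(95 + 19 + 1805\right) + i \sqrt{23}} = \frac{1}{1919 + i \sqrt{23}}$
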